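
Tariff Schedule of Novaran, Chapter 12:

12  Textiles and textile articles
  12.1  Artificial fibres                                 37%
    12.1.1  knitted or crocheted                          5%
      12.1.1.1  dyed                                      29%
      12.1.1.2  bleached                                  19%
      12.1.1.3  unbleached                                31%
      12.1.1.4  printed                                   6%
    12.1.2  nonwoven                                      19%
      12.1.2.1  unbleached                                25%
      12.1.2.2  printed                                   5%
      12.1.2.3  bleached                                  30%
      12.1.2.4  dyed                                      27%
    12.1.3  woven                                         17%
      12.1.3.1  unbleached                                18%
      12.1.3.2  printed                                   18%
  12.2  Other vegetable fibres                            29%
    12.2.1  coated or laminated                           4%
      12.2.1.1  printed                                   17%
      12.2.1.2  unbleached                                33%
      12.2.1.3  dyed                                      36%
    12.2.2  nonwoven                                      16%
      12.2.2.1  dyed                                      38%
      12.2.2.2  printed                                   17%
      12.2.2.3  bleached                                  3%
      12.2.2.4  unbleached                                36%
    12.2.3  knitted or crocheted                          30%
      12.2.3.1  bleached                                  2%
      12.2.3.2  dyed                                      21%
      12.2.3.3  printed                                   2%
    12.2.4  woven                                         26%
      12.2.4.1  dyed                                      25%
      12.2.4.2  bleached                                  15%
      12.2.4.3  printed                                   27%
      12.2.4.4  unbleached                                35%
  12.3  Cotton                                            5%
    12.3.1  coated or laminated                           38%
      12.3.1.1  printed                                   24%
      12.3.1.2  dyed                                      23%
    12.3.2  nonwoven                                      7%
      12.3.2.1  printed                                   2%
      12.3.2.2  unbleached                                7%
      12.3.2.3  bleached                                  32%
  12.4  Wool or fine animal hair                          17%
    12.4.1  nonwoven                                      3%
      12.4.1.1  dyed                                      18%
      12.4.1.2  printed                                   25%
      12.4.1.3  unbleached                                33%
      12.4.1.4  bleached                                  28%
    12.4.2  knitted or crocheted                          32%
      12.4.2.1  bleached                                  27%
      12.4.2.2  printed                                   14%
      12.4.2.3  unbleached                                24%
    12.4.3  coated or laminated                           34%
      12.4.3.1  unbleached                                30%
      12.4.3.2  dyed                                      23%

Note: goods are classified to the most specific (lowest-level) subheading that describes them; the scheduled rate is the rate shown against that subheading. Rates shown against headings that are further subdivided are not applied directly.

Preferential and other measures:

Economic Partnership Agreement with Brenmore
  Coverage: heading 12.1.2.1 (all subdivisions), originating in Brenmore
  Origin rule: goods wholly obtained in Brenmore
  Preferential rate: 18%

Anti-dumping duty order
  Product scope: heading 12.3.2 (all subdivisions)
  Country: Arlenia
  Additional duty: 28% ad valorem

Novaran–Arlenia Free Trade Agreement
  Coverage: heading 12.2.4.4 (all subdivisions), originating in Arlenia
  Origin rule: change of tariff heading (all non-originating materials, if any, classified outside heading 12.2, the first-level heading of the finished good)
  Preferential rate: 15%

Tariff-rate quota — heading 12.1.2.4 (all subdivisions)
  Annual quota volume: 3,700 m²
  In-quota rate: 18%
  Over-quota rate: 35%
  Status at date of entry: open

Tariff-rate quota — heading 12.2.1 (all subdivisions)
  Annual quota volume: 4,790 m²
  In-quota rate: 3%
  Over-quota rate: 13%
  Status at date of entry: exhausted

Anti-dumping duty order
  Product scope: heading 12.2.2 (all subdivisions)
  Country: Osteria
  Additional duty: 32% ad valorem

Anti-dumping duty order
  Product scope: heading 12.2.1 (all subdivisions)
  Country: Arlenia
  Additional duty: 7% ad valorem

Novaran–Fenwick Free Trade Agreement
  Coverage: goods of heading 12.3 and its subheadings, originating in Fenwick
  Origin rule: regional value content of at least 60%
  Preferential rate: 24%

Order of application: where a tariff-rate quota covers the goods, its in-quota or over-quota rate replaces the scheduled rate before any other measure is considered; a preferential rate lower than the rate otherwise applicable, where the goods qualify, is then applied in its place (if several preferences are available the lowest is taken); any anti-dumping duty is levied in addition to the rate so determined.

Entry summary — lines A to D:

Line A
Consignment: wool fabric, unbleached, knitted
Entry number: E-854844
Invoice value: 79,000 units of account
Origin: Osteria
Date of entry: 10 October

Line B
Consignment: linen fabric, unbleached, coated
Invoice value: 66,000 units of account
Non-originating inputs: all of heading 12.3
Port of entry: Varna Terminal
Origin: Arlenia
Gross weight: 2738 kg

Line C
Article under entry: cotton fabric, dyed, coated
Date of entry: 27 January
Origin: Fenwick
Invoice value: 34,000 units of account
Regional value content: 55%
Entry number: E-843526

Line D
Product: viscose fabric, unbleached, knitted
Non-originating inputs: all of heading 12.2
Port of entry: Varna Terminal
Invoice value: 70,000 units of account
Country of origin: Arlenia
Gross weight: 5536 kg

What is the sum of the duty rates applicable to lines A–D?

98%

Line A: wool → 12.4; knitted → 12.4.2; unbleached → 12.4.2.3. Scheduled 24%. No special measure applies. → 24%.
Line B: linen → 12.2; coated → 12.2.1; unbleached → 12.2.1.2. Scheduled 33%. quota on 12.2.1 exhausted → over-quota 13%; Arlenia agreement on 12.2.4.4: 12.2.1.2 not covered; anti-dumping (Arlenia, 12.2.1): +7%; total 13% + 7% = 20%. → 20%.
Line C: cotton → 12.3; coated → 12.3.1; dyed → 12.3.1.2. Scheduled 23%. Fenwick agreement on 12.3: RVC < 60%. → 23%.
Line D: viscose → 12.1; knitted → 12.1.1; unbleached → 12.1.1.3. Scheduled 31%. Arlenia agreement on 12.2.4.4: 12.1.1.3 not covered. → 31%.
Sum: 24% + 20% + 23% + 31% = 98%.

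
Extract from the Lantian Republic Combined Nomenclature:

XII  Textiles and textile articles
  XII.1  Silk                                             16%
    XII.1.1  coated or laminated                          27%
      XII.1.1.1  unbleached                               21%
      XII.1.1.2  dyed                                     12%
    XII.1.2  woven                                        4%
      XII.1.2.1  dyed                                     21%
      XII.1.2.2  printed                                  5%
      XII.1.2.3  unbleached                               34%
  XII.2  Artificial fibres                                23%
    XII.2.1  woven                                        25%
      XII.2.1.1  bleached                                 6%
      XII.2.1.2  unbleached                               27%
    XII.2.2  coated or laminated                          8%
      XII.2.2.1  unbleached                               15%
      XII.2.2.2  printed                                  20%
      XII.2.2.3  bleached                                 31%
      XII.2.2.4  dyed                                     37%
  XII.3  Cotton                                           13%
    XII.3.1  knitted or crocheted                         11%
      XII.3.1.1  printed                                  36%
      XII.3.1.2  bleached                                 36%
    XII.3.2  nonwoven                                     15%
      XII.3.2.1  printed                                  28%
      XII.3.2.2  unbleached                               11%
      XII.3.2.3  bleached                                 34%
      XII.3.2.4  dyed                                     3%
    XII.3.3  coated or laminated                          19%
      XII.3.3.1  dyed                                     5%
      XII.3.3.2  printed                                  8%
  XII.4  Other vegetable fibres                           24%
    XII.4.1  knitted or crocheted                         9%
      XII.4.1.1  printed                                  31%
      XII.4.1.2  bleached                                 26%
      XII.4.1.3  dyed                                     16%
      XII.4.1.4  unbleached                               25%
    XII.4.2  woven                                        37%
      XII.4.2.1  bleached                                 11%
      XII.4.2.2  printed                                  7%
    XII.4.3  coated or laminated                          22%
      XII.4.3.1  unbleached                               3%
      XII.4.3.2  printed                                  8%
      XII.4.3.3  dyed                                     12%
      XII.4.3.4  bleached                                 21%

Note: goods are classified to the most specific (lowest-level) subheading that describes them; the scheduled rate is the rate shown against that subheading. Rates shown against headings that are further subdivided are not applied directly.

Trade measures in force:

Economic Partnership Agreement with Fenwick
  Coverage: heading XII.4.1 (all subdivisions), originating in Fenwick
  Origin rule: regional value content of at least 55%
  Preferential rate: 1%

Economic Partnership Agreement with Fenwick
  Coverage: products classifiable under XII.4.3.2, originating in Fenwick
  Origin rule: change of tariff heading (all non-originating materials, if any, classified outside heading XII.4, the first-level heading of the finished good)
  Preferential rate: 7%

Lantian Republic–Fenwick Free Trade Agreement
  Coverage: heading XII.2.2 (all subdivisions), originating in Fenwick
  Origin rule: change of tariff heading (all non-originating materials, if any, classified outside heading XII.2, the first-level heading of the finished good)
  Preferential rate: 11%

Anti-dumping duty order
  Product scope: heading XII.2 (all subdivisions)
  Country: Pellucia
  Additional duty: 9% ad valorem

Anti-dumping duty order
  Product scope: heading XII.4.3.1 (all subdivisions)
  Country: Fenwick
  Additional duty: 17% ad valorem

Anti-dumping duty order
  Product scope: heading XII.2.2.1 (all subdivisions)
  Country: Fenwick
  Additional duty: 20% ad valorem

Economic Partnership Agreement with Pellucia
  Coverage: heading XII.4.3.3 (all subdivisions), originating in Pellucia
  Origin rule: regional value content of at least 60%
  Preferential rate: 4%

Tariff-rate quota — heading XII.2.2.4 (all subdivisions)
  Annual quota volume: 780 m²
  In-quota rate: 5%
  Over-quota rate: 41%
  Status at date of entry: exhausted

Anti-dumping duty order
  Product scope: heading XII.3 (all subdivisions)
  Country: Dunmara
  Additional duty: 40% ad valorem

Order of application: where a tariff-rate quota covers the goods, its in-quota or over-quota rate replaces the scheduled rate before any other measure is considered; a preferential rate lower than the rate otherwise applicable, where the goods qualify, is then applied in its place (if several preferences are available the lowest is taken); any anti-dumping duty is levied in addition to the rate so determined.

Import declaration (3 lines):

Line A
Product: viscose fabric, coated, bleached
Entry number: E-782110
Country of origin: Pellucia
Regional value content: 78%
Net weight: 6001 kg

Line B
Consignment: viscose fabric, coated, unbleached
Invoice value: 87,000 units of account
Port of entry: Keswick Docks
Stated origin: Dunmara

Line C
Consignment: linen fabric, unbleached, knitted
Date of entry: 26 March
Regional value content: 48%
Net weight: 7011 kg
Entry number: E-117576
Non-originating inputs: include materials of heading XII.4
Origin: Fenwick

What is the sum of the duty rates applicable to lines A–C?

Line A: viscose → XII.2; coated → XII.2.2; bleached → XII.2.2.3. Scheduled 31%. Pellucia agreement on XII.4.3.3: XII.2.2.3 not covered; anti-dumping (Pellucia, XII.2): +9%; total 31% + 9% = 40%. → 40%.
Line B: viscose → XII.2; coated → XII.2.2; unbleached → XII.2.2.1. Scheduled 15%. No special measure applies. → 15%.
Line C: linen → XII.4; knitted → XII.4.1; unbleached → XII.4.1.4. Scheduled 25%. Fenwick agreement on XII.4.1: RVC < 55%; Fenwick agreement on XII.4.3.2: XII.4.1.4 not covered; Fenwick agreement on XII.2.2: XII.4.1.4 not covered. → 25%.
Sum: 40% + 15% + 25% = 80%.

80%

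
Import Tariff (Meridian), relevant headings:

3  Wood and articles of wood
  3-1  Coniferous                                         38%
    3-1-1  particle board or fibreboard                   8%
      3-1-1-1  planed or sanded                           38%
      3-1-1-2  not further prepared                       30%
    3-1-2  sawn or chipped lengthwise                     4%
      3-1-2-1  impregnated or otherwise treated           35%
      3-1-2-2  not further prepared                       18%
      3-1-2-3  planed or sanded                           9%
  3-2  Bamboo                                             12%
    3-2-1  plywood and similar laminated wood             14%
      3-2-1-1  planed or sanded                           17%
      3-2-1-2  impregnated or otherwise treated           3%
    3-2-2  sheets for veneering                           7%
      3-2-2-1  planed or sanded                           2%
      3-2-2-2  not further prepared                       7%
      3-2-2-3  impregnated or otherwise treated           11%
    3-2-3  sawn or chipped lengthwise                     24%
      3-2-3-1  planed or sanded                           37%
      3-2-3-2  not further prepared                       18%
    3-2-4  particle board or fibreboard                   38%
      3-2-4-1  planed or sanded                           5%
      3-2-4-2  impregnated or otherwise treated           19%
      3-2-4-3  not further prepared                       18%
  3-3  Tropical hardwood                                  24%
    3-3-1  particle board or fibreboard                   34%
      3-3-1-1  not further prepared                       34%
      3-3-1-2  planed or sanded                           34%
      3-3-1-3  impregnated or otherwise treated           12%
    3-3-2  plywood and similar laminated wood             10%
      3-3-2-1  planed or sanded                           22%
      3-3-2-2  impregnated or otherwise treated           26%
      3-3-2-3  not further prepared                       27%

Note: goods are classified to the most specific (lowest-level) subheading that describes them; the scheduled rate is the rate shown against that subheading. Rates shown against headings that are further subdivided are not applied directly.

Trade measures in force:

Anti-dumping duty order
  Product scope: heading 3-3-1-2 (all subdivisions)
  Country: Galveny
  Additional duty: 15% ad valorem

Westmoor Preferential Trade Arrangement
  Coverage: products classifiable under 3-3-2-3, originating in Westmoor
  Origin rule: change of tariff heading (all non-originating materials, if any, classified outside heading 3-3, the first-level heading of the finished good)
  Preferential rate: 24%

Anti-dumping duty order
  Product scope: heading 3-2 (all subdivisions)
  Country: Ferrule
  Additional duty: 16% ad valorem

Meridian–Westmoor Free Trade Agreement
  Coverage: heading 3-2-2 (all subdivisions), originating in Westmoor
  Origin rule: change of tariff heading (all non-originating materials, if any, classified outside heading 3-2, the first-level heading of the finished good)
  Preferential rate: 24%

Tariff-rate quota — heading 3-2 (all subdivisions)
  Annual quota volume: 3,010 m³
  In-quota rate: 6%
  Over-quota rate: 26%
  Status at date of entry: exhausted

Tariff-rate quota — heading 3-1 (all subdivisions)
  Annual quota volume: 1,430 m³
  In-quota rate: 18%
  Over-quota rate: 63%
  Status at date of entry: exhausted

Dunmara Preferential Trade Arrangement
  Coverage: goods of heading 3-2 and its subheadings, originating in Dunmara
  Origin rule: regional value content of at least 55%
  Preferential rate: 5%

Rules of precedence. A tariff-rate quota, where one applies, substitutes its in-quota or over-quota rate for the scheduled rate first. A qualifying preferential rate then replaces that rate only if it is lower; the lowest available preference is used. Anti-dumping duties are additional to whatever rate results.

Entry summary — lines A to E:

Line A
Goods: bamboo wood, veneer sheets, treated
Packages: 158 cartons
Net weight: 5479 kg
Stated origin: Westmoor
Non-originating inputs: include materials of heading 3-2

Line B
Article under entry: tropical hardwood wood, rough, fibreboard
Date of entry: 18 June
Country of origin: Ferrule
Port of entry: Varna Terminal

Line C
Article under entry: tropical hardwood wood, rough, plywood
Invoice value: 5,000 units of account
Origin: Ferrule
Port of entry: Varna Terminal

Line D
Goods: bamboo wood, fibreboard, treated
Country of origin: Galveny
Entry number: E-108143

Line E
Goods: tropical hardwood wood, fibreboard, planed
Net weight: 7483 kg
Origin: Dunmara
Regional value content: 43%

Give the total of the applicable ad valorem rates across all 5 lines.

147%

Line A: bamboo → 3-2; veneer sheets → 3-2-2; treated → 3-2-2-3. Scheduled 11%. quota on 3-2 exhausted → over-quota 26%; Westmoor agreement on 3-3-2-3: 3-2-2-3 not covered; Westmoor agreement on 3-2-2: CTH not met. → 26%.
Line B: tropical hardwood → 3-3; fibreboard → 3-3-1; rough → 3-3-1-1. Scheduled 34%. No special measure applies. → 34%.
Line C: tropical hardwood → 3-3; plywood → 3-3-2; rough → 3-3-2-3. Scheduled 27%. No special measure applies. → 27%.
Line D: bamboo → 3-2; fibreboard → 3-2-4; treated → 3-2-4-2. Scheduled 19%. quota on 3-2 exhausted → over-quota 26%. → 26%.
Line E: tropical hardwood → 3-3; fibreboard → 3-3-1; planed → 3-3-1-2. Scheduled 34%. Dunmara agreement on 3-2: 3-3-1-2 not covered. → 34%.
Sum: 26% + 34% + 27% + 26% + 34% = 147%.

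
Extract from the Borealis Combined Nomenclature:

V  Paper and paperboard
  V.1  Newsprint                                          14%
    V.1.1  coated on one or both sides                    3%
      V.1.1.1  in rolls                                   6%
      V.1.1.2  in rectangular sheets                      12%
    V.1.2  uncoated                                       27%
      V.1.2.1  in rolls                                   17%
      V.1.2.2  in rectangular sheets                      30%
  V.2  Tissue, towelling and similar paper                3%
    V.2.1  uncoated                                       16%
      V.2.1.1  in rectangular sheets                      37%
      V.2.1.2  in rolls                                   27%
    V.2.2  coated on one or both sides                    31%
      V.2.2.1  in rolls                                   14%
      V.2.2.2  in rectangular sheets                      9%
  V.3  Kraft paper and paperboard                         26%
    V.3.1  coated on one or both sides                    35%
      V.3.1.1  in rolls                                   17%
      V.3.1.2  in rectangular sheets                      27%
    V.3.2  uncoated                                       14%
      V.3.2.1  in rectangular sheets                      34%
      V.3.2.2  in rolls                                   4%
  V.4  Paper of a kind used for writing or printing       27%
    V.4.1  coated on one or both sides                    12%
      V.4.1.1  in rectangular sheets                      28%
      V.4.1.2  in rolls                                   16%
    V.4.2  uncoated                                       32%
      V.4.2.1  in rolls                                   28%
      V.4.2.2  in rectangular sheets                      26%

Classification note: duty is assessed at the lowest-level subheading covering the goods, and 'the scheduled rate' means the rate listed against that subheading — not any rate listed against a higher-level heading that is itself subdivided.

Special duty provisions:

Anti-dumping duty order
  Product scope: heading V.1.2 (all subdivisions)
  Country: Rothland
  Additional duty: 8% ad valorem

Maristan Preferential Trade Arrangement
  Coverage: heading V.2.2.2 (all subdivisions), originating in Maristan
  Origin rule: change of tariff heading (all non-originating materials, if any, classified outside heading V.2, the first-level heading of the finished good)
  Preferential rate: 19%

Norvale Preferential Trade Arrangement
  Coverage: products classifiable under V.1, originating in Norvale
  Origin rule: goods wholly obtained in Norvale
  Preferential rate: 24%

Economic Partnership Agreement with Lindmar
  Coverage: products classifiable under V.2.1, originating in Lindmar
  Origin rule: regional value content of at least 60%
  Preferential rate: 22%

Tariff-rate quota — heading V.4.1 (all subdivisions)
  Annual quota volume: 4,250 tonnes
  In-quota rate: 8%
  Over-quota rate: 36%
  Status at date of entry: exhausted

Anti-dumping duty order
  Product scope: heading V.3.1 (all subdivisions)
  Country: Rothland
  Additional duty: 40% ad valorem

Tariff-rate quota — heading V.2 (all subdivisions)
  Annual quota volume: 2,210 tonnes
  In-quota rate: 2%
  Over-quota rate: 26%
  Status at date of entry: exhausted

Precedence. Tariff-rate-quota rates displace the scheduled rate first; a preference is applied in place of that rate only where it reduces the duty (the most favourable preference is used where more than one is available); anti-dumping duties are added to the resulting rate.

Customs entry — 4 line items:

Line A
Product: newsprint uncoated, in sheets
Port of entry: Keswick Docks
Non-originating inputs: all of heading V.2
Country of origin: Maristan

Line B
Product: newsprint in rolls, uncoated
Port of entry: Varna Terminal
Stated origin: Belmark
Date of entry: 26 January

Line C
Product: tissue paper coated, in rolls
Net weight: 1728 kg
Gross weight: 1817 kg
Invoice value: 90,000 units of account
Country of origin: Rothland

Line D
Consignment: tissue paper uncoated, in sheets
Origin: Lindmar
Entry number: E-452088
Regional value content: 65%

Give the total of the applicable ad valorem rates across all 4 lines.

95%

Line A: newsprint → V.1; uncoated → V.1.2; in sheets → V.1.2.2. Scheduled 30%. Maristan agreement on V.2.2.2: V.1.2.2 not covered. → 30%.
Line B: newsprint → V.1; uncoated → V.1.2; in rolls → V.1.2.1. Scheduled 17%. No special measure applies. → 17%.
Line C: tissue paper → V.2; coated → V.2.2; in rolls → V.2.2.1. Scheduled 14%. quota on V.2 exhausted → over-quota 26%. → 26%.
Line D: tissue paper → V.2; uncoated → V.2.1; in sheets → V.2.1.1. Scheduled 37%. quota on V.2 exhausted → over-quota 26%; Lindmar agreement on V.2.1: RVC ≥ 60% → 22% available; preferential 22%. → 22%.
Sum: 30% + 17% + 26% + 22% = 95%.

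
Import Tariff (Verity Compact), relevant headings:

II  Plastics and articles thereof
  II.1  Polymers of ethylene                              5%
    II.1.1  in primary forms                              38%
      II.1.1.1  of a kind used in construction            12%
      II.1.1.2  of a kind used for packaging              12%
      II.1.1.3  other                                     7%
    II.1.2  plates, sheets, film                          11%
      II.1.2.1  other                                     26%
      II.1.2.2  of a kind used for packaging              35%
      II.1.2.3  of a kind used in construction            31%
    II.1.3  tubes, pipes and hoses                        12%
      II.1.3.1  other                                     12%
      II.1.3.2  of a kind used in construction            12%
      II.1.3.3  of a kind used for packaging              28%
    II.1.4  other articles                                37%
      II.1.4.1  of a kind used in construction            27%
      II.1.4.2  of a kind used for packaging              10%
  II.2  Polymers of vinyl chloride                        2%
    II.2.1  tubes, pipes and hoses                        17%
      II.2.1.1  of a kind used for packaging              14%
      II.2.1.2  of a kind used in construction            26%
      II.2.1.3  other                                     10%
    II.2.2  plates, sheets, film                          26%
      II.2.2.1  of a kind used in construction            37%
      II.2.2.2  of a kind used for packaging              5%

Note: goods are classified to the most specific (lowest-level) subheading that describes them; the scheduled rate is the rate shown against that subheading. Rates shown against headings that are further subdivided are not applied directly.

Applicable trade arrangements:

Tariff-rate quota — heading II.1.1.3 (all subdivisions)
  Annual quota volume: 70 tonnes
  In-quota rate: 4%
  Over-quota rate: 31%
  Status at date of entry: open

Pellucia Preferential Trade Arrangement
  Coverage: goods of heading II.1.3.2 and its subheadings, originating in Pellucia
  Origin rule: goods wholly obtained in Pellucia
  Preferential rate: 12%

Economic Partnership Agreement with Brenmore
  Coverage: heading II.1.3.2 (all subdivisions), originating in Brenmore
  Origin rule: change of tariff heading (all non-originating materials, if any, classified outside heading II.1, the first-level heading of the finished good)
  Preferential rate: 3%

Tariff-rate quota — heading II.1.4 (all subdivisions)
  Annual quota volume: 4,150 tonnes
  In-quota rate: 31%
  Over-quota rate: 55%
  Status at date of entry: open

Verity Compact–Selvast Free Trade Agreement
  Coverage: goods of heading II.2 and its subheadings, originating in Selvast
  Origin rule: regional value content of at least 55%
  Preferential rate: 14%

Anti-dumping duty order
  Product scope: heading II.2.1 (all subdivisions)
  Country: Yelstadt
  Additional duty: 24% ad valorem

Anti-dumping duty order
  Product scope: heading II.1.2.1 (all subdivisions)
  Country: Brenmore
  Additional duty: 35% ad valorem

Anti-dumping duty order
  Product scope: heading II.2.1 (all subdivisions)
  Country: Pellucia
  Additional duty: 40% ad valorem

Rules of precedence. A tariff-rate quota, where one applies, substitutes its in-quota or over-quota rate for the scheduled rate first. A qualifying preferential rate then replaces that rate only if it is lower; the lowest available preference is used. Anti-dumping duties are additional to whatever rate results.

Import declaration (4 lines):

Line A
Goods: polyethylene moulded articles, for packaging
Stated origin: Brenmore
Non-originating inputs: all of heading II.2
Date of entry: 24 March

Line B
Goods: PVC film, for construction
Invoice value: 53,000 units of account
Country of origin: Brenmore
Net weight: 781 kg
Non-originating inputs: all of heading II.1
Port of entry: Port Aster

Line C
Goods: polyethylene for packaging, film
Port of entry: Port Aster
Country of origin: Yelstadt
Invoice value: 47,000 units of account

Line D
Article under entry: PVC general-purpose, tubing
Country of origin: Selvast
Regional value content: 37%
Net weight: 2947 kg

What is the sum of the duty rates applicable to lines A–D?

113%

Line A: polyethylene → II.1; moulded articles → II.1.4; for packaging → II.1.4.2. Scheduled 10%. quota on II.1.4 open → in-quota 31%; Brenmore agreement on II.1.3.2: II.1.4.2 not covered. → 31%.
Line B: PVC → II.2; film → II.2.2; for construction → II.2.2.1. Scheduled 37%. Brenmore agreement on II.1.3.2: II.2.2.1 not covered. → 37%.
Line C: polyethylene → II.1; film → II.1.2; for packaging → II.1.2.2. Scheduled 35%. No special measure applies. → 35%.
Line D: PVC → II.2; tubing → II.2.1; general-purpose → II.2.1.3. Scheduled 10%. Selvast agreement on II.2: RVC < 55%. → 10%.
Sum: 31% + 37% + 35% + 10% = 113%.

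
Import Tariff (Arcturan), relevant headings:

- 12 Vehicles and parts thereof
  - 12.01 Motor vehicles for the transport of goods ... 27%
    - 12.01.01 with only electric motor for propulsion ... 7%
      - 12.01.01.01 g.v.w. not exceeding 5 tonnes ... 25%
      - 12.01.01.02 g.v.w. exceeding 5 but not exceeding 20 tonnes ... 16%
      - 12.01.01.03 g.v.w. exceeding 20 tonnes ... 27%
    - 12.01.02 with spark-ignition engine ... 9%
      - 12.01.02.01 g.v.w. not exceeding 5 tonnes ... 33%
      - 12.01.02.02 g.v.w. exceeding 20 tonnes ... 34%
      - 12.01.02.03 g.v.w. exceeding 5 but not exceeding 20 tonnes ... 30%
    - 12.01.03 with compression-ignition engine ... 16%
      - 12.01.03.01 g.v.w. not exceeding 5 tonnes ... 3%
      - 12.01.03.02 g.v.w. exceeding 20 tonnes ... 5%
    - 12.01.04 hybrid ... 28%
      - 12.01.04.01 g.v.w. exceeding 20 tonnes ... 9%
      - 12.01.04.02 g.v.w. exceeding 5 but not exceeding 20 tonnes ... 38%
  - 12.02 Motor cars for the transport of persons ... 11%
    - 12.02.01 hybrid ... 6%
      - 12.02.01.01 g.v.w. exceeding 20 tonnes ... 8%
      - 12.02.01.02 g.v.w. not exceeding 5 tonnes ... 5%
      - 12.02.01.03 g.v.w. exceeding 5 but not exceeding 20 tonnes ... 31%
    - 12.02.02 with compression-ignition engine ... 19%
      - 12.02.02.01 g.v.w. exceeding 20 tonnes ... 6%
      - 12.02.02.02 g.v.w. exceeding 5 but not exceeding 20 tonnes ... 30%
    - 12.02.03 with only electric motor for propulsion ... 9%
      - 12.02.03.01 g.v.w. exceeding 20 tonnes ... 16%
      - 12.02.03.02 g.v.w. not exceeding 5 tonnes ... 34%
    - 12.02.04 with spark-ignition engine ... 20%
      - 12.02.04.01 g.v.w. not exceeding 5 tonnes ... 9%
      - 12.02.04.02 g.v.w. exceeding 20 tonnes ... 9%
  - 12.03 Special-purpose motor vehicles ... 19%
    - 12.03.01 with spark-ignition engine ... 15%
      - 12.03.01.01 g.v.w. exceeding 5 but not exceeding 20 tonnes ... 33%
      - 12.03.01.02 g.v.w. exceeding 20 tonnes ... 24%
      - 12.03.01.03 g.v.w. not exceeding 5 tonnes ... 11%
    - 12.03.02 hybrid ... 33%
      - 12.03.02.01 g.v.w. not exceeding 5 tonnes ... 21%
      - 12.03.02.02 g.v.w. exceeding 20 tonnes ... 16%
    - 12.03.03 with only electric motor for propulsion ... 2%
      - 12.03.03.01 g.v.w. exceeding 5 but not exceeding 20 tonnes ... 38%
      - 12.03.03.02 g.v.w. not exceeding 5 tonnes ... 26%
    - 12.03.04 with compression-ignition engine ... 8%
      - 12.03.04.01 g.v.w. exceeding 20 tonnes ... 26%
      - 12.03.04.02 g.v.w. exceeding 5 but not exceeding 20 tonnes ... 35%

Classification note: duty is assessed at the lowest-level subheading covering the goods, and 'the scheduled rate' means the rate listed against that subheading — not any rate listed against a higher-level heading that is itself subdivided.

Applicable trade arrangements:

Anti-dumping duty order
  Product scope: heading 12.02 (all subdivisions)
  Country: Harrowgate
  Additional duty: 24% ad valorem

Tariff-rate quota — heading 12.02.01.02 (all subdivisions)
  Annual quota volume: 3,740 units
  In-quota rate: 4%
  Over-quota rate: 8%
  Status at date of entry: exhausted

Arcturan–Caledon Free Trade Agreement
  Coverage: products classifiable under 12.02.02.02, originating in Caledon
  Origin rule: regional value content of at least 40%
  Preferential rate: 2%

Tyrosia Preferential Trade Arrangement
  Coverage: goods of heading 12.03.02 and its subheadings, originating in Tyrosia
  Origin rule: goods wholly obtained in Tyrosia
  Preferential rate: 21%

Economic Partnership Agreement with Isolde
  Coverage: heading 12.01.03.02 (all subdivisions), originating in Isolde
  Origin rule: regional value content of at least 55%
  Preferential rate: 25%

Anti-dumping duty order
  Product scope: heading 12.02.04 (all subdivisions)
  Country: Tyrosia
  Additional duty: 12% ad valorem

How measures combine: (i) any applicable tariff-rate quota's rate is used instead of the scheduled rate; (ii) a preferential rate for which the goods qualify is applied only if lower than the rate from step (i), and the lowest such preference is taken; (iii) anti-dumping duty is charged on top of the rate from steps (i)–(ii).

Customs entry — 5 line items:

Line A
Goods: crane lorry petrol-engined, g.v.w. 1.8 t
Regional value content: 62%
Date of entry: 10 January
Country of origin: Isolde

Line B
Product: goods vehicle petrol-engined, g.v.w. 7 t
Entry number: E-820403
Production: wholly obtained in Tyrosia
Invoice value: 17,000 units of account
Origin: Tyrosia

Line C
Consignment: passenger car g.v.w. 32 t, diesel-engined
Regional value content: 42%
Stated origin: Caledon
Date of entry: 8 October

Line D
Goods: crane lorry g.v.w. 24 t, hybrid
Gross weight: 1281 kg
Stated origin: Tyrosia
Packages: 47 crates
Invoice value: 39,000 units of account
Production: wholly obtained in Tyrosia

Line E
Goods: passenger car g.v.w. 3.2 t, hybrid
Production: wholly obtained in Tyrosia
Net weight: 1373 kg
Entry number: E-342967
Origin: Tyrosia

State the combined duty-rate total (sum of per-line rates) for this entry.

71%

Line A: crane lorry → 12.03; petrol-engined → 12.03.01; g.v.w. 1.8 t → 12.03.01.03. Scheduled 11%. Isolde agreement on 12.01.03.02: 12.03.01.03 not covered. → 11%.
Line B: goods vehicle → 12.01; petrol-engined → 12.01.02; g.v.w. 7 t → 12.01.02.03. Scheduled 30%. Tyrosia agreement on 12.03.02: 12.01.02.03 not covered. → 30%.
Line C: passenger car → 12.02; diesel-engined → 12.02.02; g.v.w. 32 t → 12.02.02.01. Scheduled 6%. Caledon agreement on 12.02.02.02: 12.02.02.01 not covered. → 6%.
Line D: crane lorry → 12.03; hybrid → 12.03.02; g.v.w. 24 t → 12.03.02.02. Scheduled 16%. Tyrosia agreement on 12.03.02: wholly obtained → 21% available; preference 21% not lower than 16% → no reduction. → 16%.
Line E: passenger car → 12.02; hybrid → 12.02.01; g.v.w. 3.2 t → 12.02.01.02. Scheduled 5%. quota on 12.02.01.02 exhausted → over-quota 8%; Tyrosia agreement on 12.03.02: 12.02.01.02 not covered. → 8%.
Sum: 11% + 30% + 6% + 16% + 8% = 71%.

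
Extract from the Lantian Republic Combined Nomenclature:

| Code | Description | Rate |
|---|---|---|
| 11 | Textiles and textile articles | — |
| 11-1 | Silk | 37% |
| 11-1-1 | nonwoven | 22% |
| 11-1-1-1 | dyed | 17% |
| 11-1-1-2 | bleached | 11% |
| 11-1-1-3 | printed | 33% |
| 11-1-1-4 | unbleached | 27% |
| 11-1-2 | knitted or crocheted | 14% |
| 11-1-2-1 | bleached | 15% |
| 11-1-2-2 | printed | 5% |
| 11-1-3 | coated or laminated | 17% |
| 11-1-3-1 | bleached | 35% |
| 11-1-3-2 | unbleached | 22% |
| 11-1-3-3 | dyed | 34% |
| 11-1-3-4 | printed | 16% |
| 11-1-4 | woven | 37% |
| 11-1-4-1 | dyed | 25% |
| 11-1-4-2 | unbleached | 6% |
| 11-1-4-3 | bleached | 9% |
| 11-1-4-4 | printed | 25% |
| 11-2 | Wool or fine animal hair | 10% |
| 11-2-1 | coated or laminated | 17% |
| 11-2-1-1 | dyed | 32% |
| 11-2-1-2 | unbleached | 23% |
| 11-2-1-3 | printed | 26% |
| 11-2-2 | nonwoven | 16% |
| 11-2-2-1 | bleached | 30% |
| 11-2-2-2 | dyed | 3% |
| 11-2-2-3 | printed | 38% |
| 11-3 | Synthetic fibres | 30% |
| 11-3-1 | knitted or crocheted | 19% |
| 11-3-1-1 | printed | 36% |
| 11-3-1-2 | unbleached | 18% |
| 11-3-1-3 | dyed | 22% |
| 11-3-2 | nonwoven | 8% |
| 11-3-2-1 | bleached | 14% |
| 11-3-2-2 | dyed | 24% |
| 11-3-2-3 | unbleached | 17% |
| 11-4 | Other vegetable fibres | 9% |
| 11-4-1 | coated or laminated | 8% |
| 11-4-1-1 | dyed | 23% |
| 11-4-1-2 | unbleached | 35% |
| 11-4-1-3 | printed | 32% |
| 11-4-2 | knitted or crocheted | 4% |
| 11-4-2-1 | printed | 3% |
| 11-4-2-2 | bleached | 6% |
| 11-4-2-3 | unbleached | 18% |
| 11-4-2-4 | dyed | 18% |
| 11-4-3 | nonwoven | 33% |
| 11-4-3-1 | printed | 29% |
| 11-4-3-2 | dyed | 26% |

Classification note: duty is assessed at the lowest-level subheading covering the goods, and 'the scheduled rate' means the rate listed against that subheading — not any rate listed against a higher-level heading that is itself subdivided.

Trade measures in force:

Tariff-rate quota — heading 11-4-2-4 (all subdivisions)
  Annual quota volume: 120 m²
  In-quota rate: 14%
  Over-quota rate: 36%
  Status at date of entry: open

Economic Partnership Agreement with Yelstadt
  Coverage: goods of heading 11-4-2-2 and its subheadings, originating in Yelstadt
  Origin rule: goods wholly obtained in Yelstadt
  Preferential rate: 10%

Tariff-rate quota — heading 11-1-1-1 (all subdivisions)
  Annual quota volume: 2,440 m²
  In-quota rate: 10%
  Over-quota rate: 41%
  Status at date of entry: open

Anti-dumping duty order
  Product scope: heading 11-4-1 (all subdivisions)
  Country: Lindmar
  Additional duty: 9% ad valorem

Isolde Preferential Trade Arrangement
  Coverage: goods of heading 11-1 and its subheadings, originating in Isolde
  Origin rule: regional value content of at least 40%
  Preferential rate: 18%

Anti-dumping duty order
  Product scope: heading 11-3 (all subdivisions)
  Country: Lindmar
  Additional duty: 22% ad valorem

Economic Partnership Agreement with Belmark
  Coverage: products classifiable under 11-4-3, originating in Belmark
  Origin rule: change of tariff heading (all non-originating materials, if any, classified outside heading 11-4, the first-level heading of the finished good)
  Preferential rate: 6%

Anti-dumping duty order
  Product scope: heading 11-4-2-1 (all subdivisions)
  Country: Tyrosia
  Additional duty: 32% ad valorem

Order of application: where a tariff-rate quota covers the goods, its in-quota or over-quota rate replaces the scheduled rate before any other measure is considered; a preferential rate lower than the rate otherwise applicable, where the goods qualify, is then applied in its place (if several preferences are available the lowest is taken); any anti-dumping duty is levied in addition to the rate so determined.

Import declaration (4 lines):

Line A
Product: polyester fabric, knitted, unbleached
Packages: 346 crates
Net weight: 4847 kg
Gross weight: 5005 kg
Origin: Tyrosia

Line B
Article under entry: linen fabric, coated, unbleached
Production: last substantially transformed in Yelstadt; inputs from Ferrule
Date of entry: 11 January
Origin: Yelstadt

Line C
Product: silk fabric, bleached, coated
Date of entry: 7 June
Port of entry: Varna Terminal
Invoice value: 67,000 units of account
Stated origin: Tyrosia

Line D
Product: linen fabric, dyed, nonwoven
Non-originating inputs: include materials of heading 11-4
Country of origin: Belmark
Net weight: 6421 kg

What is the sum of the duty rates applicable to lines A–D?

114%

Line A: polyester → 11-3; knitted → 11-3-1; unbleached → 11-3-1-2. Scheduled 18%. No special measure applies. → 18%.
Line B: linen → 11-4; coated → 11-4-1; unbleached → 11-4-1-2. Scheduled 35%. Yelstadt agreement on 11-4-2-2: 11-4-1-2 not covered. → 35%.
Line C: silk → 11-1; coated → 11-1-3; bleached → 11-1-3-1. Scheduled 35%. No special measure applies. → 35%.
Line D: linen → 11-4; nonwoven → 11-4-3; dyed → 11-4-3-2. Scheduled 26%. Belmark agreement on 11-4-3: CTH not met. → 26%.
Sum: 18% + 35% + 35% + 26% = 114%.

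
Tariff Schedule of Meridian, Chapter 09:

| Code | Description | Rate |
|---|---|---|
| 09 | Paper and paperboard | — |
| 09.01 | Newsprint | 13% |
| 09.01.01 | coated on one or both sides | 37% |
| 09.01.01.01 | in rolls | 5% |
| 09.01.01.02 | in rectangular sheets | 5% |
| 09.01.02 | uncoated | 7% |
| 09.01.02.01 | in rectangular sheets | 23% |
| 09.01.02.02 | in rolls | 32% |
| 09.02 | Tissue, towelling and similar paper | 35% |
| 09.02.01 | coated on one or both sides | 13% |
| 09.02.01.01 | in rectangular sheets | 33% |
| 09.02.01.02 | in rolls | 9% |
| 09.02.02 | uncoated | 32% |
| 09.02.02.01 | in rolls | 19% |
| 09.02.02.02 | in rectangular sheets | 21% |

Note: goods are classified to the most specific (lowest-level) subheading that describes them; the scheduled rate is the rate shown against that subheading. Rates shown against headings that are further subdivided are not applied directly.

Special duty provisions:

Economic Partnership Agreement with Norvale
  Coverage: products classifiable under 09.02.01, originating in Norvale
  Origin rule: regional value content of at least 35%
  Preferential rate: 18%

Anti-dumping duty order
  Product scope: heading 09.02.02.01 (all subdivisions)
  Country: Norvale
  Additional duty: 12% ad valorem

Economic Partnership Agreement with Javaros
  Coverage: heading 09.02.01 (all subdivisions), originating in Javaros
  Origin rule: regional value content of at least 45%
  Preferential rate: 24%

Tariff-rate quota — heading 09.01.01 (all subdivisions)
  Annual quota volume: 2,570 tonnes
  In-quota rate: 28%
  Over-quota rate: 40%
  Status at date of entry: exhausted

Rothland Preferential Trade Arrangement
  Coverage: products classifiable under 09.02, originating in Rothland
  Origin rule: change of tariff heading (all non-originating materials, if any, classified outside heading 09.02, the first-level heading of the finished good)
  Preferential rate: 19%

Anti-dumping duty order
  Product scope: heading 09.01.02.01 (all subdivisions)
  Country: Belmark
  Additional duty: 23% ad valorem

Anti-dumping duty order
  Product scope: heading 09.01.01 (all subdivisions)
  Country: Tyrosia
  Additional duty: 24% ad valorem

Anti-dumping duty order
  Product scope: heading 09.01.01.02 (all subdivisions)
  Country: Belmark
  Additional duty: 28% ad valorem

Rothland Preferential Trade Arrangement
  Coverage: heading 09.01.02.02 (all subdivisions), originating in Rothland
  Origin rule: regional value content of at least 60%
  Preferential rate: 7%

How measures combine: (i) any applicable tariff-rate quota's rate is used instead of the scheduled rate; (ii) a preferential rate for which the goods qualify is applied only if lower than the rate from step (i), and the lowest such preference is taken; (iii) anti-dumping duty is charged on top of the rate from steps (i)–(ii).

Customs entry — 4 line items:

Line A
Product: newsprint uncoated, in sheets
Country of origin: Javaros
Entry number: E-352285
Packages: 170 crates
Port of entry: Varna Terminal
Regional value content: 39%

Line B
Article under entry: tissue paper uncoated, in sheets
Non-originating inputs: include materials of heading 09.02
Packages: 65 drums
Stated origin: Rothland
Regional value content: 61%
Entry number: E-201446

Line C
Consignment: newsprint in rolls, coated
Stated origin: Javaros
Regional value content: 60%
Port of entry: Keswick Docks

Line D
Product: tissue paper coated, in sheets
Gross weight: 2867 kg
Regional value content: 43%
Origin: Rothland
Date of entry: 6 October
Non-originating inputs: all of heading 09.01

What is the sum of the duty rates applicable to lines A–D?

Line A: newsprint → 09.01; uncoated → 09.01.02; in sheets → 09.01.02.01. Scheduled 23%. Javaros agreement on 09.02.01: 09.01.02.01 not covered. → 23%.
Line B: tissue paper → 09.02; uncoated → 09.02.02; in sheets → 09.02.02.02. Scheduled 21%. Rothland agreement on 09.02: CTH not met; Rothland agreement on 09.01.02.02: 09.02.02.02 not covered. → 21%.
Line C: newsprint → 09.01; coated → 09.01.01; in rolls → 09.01.01.01. Scheduled 5%. quota on 09.01.01 exhausted → over-quota 40%; Javaros agreement on 09.02.01: 09.01.01.01 not covered. → 40%.
Line D: tissue paper → 09.02; coated → 09.02.01; in sheets → 09.02.01.01. Scheduled 33%. Rothland agreement on 09.02: CTH met → 19% available; Rothland agreement on 09.01.02.02: 09.02.01.01 not covered; preferential 19%. → 19%.
Sum: 23% + 21% + 40% + 19% = 103%.

103%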